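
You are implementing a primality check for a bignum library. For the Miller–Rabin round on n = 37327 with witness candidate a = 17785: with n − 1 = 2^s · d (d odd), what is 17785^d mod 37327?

27564

n − 1 = 37326 = 2^1 · 18663, so s = 1 and d = 18663.
17785^18663 mod 37327 = 27564.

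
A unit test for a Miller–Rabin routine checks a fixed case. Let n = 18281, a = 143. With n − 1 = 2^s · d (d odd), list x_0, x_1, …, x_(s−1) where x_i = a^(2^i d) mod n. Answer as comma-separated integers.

14588, 623, 4228

n − 1 = 18280 = 2^3 · 2285, so s = 3 and d = 2285.
x_0 = 143^2285 mod 18281 = 14588.
x_1 = 14588^2 mod 18281 = 623.
x_2 = 623^2 mod 18281 = 4228.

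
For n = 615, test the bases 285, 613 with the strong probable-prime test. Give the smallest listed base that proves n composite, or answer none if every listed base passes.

n − 1 = 614 = 2^1 · 307, so s = 1 and d = 307.
Base 285: x_0 = 285^307 mod 615 = 405. x_0 ∉ {1, 614} and s = 1, so 285 is a Miller–Rabin witness and 615 is composite.
Base 613: x_0 = 613^307 mod 615 = 487. x_0 ∉ {1, 614} and s = 1, so 613 is a Miller–Rabin witness and 615 is composite.
The smallest witness among the given bases is 285.

285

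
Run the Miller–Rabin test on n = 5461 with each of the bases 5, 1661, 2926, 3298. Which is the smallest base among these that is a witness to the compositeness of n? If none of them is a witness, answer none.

none

n − 1 = 5460 = 2^2 · 1365, so s = 2 and d = 1365.
Base 5: x_0 = 5^1365 mod 5461 = 5460. x_0 = 5460 ≡ −1, so 5 is not a witness.
Base 1661: x_0 = 1661^1365 mod 5461 = 5460. x_0 = 5460 ≡ −1, so 1661 is not a witness.
Base 2926: x_0 = 2926^1365 mod 5461 = 5460. x_0 = 5460 ≡ −1, so 2926 is not a witness.
Base 3298: x_0 = 3298^1365 mod 5461 = 5460. x_0 = 5460 ≡ −1, so 3298 is not a witness.
No listed base is a witness for 5461.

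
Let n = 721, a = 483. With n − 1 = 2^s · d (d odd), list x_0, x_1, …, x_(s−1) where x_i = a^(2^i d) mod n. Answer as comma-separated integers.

546, 343, 126, 14

n − 1 = 720 = 2^4 · 45, so s = 4 and d = 45.
x_0 = 483^45 mod 721 = 546.
x_1 = 546^2 mod 721 = 343.
x_2 = 343^2 mod 721 = 126.
x_3 = 126^2 mod 721 = 14.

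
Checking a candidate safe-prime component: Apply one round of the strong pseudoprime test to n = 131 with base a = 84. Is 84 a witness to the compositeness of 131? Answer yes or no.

no

n − 1 = 130 = 2^1 · 65, so s = 1 and d = 65.
x_0 = 84^65 mod 131 = 1.
x_0 = 1, so 84 is not a witness.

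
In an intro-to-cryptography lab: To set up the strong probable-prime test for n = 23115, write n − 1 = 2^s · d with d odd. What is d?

Halving: 23114 → 11557; 11557 is odd.
So 23114 = 2^1 · 11557.

11557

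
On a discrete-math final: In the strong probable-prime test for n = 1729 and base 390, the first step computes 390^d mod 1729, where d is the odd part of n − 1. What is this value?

1196

n − 1 = 1728 = 2^6 · 27, so s = 6 and d = 27.
390^27 mod 1729 = 1196.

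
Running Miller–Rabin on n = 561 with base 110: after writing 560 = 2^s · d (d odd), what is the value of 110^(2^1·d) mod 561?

n − 1 = 560 = 2^4 · 35, so s = 4 and d = 35.
By repeated squaring, 110^35 ≡ 308 (mod 561).
x_0 = 308.
x_1 = 308^2 mod 561 = 55.

55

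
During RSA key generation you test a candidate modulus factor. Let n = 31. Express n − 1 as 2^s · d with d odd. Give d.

Halving: 30 → 15; 15 is odd.
So 30 = 2^1 · 15.

15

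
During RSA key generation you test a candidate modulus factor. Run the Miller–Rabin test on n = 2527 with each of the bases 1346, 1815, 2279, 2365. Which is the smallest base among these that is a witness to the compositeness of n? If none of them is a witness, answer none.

1346

n − 1 = 2526 = 2^1 · 1263, so s = 1 and d = 1263.
Base 1346: x_0 = 1346^1263 mod 2527 = 1835. x_0 ∉ {1, 2526} and s = 1, so 1346 is a Miller–Rabin witness and 2527 is composite.
Base 1815: x_0 = 1815^1263 mod 2527 = 1779. x_0 ∉ {1, 2526} and s = 1, so 1815 is a Miller–Rabin witness and 2527 is composite.
Base 2279: x_0 = 2279^1263 mod 2527 = 2108. x_0 ∉ {1, 2526} and s = 1, so 2279 is a Miller–Rabin witness and 2527 is composite.
Base 2365: x_0 = 2365^1263 mod 2527 = 2211. x_0 ∉ {1, 2526} and s = 1, so 2365 is a Miller–Rabin witness and 2527 is composite.
The smallest witness among the given bases is 1346.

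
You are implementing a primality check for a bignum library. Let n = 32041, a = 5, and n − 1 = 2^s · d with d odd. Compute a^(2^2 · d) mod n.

n − 1 = 32040 = 2^3 · 4005, so s = 3 and d = 4005.
x_0 = 5^4005 mod 32041 = 13605.
x_1 = 13605^2 mod 32041 = 27209.
x_2 = 27209^2 mod 32041 = 22376.

22376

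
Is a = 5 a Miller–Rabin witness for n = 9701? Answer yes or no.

n − 1 = 9700 = 2^2 · 2425, so s = 2 and d = 2425.
Repeated squaring mod 9701: 5^1 ≡ 5, 5^2 ≡ 25, 5^4 ≡ 625, 5^8 ≡ 2585, 5^16 ≡ 7937, 5^32 ≡ 7376, 5^64 ≡ 2168, 5^128 ≡ 4940, 5^256 ≡ 5585, 5^512 ≡ 3510, 5^1024 ≡ 9531, 5^2048 ≡ 9498.
2425 = 2048 + 256 + 64 + 32 + 16 + 8 + 1, so 5^2425 ≡ 9498·5585·2168·7376·7937·2585·5 ≡ 8287 (mod 9701).
x_0 = 5^2425 mod 9701 = 8287.
x_0 is neither 1 nor 9700, so continue squaring.
x_1 = 8287^2 mod 9701 = 990.
Reached i = s−1 = 1 without hitting −1: 5 is a Miller–Rabin witness and 9701 is composite.

yes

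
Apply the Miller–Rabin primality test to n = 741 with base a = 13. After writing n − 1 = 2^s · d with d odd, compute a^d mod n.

52

n − 1 = 740 = 2^2 · 185, so s = 2 and d = 185.
13^185 mod 741 = 52.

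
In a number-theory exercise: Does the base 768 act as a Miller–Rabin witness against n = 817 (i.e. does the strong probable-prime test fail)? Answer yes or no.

no

n − 1 = 816 = 2^4 · 51, so s = 4 and d = 51.
x_0 = 768^51 mod 817 = 816.
x_0 = 816 ≡ −1, so 768 is not a witness.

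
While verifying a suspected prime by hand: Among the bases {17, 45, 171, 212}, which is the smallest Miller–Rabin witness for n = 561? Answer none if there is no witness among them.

n − 1 = 560 = 2^4 · 35, so s = 4 and d = 35.
Base 17: x_0 = 17^35 mod 561 = 527. x_0 is neither 1 nor 560, so continue squaring. x_1 = 527^2 mod 561 = 34. x_2 = 34^2 mod 561 = 34. x_3 = 34^2 mod 561 = 34. Reached i = s−1 = 3 without hitting −1: 17 is a Miller–Rabin witness and 561 is composite.
Base 45: x_0 = 45^35 mod 561 = 243. x_0 is neither 1 nor 560, so continue squaring. x_1 = 243^2 mod 561 = 144. x_2 = 144^2 mod 561 = 540. x_3 = 540^2 mod 561 = 441. Reached i = s−1 = 3 without hitting −1: 45 is a Miller–Rabin witness and 561 is composite.
Base 171: x_0 = 171^35 mod 561 = 120. x_0 is neither 1 nor 560, so continue squaring. x_1 = 120^2 mod 561 = 375. x_2 = 375^2 mod 561 = 375. x_3 = 375^2 mod 561 = 375. Reached i = s−1 = 3 without hitting −1: 171 is a Miller–Rabin witness and 561 is composite.
Base 212: x_0 = 212^35 mod 561 = 155. x_0 is neither 1 nor 560, so continue squaring. x_1 = 155^2 mod 561 = 463. x_2 = 463^2 mod 561 = 67. x_3 = 67^2 mod 561 = 1. x_3 = 1 but x_2 ≠ ±1, a nontrivial square root of 1 — 212 is a witness and 561 is composite.
The smallest witness among the given bases is 17.

17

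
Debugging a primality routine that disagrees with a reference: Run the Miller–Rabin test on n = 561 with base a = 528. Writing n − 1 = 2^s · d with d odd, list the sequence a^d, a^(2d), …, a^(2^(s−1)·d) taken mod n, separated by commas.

528, 528, 528, 528

n − 1 = 560 = 2^4 · 35, so s = 4 and d = 35.
x_0 = 528^35 mod 561 = 528.
x_1 = 528^2 mod 561 = 528.
x_2 = 528^2 mod 561 = 528.
x_3 = 528^2 mod 561 = 528.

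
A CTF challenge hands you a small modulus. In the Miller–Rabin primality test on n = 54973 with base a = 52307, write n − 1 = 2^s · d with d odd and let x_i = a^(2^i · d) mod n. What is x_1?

n − 1 = 54972 = 2^2 · 13743, so s = 2 and d = 13743.
By repeated squaring, 52307^13743 ≡ 1 (mod 54973).
x_0 = 1.
x_1 = 1^2 mod 54973 = 1.

1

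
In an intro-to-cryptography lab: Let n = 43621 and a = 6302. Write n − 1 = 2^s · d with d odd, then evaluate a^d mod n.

n − 1 = 43620 = 2^2 · 10905, so s = 2 and d = 10905.
By repeated squaring, 6302^10905 ≡ 8193 (mod 43621).

8193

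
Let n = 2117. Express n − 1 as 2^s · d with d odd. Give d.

Halving: 2116 → 1058 → 529; 529 is odd.
So 2116 = 2^2 · 529.

529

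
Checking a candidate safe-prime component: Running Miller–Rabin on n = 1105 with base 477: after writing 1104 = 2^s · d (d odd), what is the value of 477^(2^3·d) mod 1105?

1

n − 1 = 1104 = 2^4 · 69, so s = 4 and d = 69.
x_0 = 477^69 mod 1105 = 222.
x_1 = 222^2 mod 1105 = 664.
x_2 = 664^2 mod 1105 = 1.
x_3 = 1^2 mod 1105 = 1.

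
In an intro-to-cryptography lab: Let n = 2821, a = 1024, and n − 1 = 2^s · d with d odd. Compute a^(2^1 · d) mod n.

1

n − 1 = 2820 = 2^2 · 705, so s = 2 and d = 705.
x_0 = 1024^705 mod 2821 = 1520.
x_1 = 1520^2 mod 2821 = 1.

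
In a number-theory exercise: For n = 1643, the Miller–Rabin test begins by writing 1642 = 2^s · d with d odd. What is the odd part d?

821

Halving: 1642 → 821; 821 is odd.
So 1642 = 2^1 · 821.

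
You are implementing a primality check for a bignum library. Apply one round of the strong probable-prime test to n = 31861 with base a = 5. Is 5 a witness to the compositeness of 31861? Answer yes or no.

n − 1 = 31860 = 2^2 · 7965, so s = 2 and d = 7965.
x_0 = 5^7965 mod 31861 = 31165.
x_0 is neither 1 nor 31860, so continue squaring.
x_1 = 31165^2 mod 31861 = 6501.
Reached i = s−1 = 1 without hitting −1: 5 is a Miller–Rabin witness and 31861 is composite.

yes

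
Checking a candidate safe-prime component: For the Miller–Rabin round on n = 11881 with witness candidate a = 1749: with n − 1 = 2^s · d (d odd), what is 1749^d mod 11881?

1527

n − 1 = 11880 = 2^3 · 1485, so s = 3 and d = 1485.
1749^1485 mod 11881 = 1527.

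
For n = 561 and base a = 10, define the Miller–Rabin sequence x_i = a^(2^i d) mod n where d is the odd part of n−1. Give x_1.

n − 1 = 560 = 2^4 · 35, so s = 4 and d = 35.
Repeated squaring mod 561: 10^1 ≡ 10, 10^2 ≡ 100, 10^4 ≡ 463, 10^8 ≡ 67, 10^16 ≡ 1, 10^32 ≡ 1.
35 = 32 + 2 + 1, so 10^35 ≡ 1·100·10 ≡ 439 (mod 561).
x_0 = 439.
x_1 = 439^2 mod 561 = 298.

298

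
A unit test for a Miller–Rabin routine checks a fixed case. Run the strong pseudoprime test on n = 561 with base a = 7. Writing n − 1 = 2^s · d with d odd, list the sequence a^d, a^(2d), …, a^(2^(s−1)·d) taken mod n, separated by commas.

241, 298, 166, 67

n − 1 = 560 = 2^4 · 35, so s = 4 and d = 35.
x_0 = 7^35 mod 561 = 241.
x_1 = 241^2 mod 561 = 298.
x_2 = 298^2 mod 561 = 166.
x_3 = 166^2 mod 561 = 67.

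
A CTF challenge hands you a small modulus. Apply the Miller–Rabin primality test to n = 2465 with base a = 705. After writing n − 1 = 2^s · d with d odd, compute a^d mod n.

n − 1 = 2464 = 2^5 · 77, so s = 5 and d = 77.
705^77 mod 2465 = 1420.

1420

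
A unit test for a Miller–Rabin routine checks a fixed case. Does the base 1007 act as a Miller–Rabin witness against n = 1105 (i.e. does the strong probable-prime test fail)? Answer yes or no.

n − 1 = 1104 = 2^4 · 69, so s = 4 and d = 69.
x_0 = 1007^69 mod 1105 = 837.
x_0 is neither 1 nor 1104, so continue squaring.
x_1 = 837^2 mod 1105 = 1104.
x_1 ≡ −1, so 1007 is not a witness.

no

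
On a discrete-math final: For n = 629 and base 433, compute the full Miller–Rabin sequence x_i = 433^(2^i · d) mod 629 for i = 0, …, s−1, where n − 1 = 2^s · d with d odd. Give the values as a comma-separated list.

26, 47

n − 1 = 628 = 2^2 · 157, so s = 2 and d = 157.
x_0 = 433^157 mod 629 = 26.
x_1 = 26^2 mod 629 = 47.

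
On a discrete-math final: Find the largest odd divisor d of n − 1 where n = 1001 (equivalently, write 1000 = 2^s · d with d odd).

125

Halving: 1000 → 500 → 250 → 125; 125 is odd.
So 1000 = 2^3 · 125.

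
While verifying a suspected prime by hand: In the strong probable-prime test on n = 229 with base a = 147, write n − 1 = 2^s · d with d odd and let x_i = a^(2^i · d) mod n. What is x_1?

1

n − 1 = 228 = 2^2 · 57, so s = 2 and d = 57.
x_0 = 147^57 mod 229 = 228.
x_1 = 228^2 mod 229 = 1.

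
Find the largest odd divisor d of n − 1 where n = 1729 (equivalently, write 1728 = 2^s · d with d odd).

27

Halving: 1728 → 864 → 432 → 216 → 108 → 54 → 27; 27 is odd.
So 1728 = 2^6 · 27.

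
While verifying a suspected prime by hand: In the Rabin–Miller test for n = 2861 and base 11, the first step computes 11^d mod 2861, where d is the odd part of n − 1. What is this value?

n − 1 = 2860 = 2^2 · 715, so s = 2 and d = 715.
Repeated squaring mod 2861: 11^1 ≡ 11, 11^2 ≡ 121, 11^4 ≡ 336, 11^8 ≡ 1317, 11^16 ≡ 723, 11^32 ≡ 2027, 11^64 ≡ 333, 11^128 ≡ 2171, 11^256 ≡ 1174, 11^512 ≡ 2135.
715 = 512 + 128 + 64 + 8 + 2 + 1, so 11^715 ≡ 2135·2171·333·1317·121·11 ≡ 1 (mod 2861).

1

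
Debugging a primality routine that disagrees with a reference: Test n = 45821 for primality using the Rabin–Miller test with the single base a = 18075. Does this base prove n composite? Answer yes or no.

no

n − 1 = 45820 = 2^2 · 11455, so s = 2 and d = 11455.
x_0 = 18075^11455 mod 45821 = 45820.
x_0 = 45820 ≡ −1, so 18075 is not a witness.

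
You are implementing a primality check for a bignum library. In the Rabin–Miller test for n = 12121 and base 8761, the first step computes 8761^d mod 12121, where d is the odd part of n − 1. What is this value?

n − 1 = 12120 = 2^3 · 1515, so s = 3 and d = 1515.
8761^1515 mod 12121 = 10324.

10324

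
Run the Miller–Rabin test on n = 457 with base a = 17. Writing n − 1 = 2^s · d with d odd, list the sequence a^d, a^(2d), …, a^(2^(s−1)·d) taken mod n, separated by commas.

n − 1 = 456 = 2^3 · 57, so s = 3 and d = 57.
x_0 = 17^57 mod 457 = 456.
x_1 = 456^2 mod 457 = 1.
x_2 = 1^2 mod 457 = 1.

456, 1, 1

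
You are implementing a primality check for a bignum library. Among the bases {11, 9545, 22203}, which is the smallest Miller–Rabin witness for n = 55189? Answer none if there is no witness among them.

n − 1 = 55188 = 2^2 · 13797, so s = 2 and d = 13797.
Base 11: x_0 = 11^13797 mod 55189 = 50566. x_0 is neither 1 nor 55188, so continue squaring. x_1 = 50566^2 mod 55189 = 13986. Reached i = s−1 = 1 without hitting −1: 11 is a Miller–Rabin witness and 55189 is composite.
Base 9545: x_0 = 9545^13797 mod 55189 = 42540. x_0 is neither 1 nor 55188, so continue squaring. x_1 = 42540^2 mod 55189 = 4290. Reached i = s−1 = 1 without hitting −1: 9545 is a Miller–Rabin witness and 55189 is composite.
Base 22203: x_0 = 22203^13797 mod 55189 = 16572. x_0 is neither 1 nor 55188, so continue squaring. x_1 = 16572^2 mod 55189 = 10720. Reached i = s−1 = 1 without hitting −1: 22203 is a Miller–Rabin witness and 55189 is composite.
The smallest witness among the given bases is 11.

11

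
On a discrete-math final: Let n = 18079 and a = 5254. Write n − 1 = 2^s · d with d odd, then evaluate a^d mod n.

n − 1 = 18078 = 2^1 · 9039, so s = 1 and d = 9039.
5254^9039 mod 18079 = 10118.

10118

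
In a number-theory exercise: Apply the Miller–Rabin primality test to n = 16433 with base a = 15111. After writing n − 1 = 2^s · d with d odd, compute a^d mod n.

15597

n − 1 = 16432 = 2^4 · 1027, so s = 4 and d = 1027.
15111^1027 mod 16433 = 15597.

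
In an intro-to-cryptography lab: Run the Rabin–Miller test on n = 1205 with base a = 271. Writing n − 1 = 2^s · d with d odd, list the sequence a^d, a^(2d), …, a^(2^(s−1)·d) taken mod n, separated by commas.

n − 1 = 1204 = 2^2 · 301, so s = 2 and d = 301.
x_0 = 271^301 mod 1205 = 211.
x_1 = 211^2 mod 1205 = 1141.

211, 1141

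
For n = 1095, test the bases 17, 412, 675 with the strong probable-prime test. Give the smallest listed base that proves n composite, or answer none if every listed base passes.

17

n − 1 = 1094 = 2^1 · 547, so s = 1 and d = 547.
Base 17: x_0 = 17^547 mod 1095 = 1043. x_0 ∉ {1, 1094} and s = 1, so 17 is a Miller–Rabin witness and 1095 is composite.
Base 412: x_0 = 412^547 mod 1095 = 433. x_0 ∉ {1, 1094} and s = 1, so 412 is a Miller–Rabin witness and 1095 is composite.
Base 675: x_0 = 675^547 mod 1095 = 495. x_0 ∉ {1, 1094} and s = 1, so 675 is a Miller–Rabin witness and 1095 is composite.
The smallest witness among the given bases is 17.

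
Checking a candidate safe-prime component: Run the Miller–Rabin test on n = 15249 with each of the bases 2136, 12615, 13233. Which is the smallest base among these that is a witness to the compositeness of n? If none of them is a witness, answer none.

n − 1 = 15248 = 2^4 · 953, so s = 4 and d = 953.
Base 2136: x_0 = 2136^953 mod 15249 = 13062. x_0 is neither 1 nor 15248, so continue squaring. x_1 = 13062^2 mod 15249 = 10032. x_2 = 10032^2 mod 15249 = 12873. x_3 = 12873^2 mod 15249 = 3246. Reached i = s−1 = 3 without hitting −1: 2136 is a Miller–Rabin witness and 15249 is composite.
Base 12615: x_0 = 12615^953 mod 15249 = 13278. x_0 is neither 1 nor 15248, so continue squaring. x_1 = 13278^2 mod 15249 = 11595. x_2 = 11595^2 mod 15249 = 8841. x_3 = 8841^2 mod 15249 = 12156. Reached i = s−1 = 3 without hitting −1: 12615 is a Miller–Rabin witness and 15249 is composite.
Base 13233: x_0 = 13233^953 mod 15249 = 8085. x_0 is neither 1 nor 15248, so continue squaring. x_1 = 8085^2 mod 15249 = 10011. x_2 = 10011^2 mod 15249 = 3693. x_3 = 3693^2 mod 15249 = 5643. Reached i = s−1 = 3 without hitting −1: 13233 is a Miller–Rabin witness and 15249 is composite.
The smallest witness among the given bases is 2136.

2136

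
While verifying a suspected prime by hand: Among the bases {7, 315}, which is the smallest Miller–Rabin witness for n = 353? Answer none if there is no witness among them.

n − 1 = 352 = 2^5 · 11, so s = 5 and d = 11.
Base 7: x_0 = 7^11 mod 353 = 67. x_0 is neither 1 nor 352, so continue squaring. x_1 = 67^2 mod 353 = 253. x_2 = 253^2 mod 353 = 116. x_3 = 116^2 mod 353 = 42. x_4 = 42^2 mod 353 = 352. x_4 ≡ −1, so 7 is not a witness.
Base 315: x_0 = 315^11 mod 353 = 60. x_0 is neither 1 nor 352, so continue squaring. x_1 = 60^2 mod 353 = 70. x_2 = 70^2 mod 353 = 311. x_3 = 311^2 mod 353 = 352. x_3 ≡ −1, so 315 is not a witness.
No listed base is a witness for 353.

none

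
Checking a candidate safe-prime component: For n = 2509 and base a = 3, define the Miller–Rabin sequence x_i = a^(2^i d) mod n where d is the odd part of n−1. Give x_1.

n − 1 = 2508 = 2^2 · 627, so s = 2 and d = 627.
x_0 = 3^627 mod 2509 = 27.
x_1 = 27^2 mod 2509 = 729.

729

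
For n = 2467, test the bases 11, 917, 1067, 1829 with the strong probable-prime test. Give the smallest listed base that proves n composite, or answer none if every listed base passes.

n − 1 = 2466 = 2^1 · 1233, so s = 1 and d = 1233.
Base 11: x_0 = 11^1233 mod 2467 = 2466. x_0 = 2466 ≡ −1, so 11 is not a witness.
Base 917: x_0 = 917^1233 mod 2467 = 2466. x_0 = 2466 ≡ −1, so 917 is not a witness.
Base 1067: x_0 = 1067^1233 mod 2467 = 1. x_0 = 1, so 1067 is not a witness.
Base 1829: x_0 = 1829^1233 mod 2467 = 1. x_0 = 1, so 1829 is not a witness.
No listed base is a witness for 2467.

none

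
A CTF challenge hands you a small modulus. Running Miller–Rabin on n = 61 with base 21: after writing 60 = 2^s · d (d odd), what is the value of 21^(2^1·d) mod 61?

60

n − 1 = 60 = 2^2 · 15, so s = 2 and d = 15.
x_0 = 21^15 mod 61 = 50.
x_1 = 50^2 mod 61 = 60.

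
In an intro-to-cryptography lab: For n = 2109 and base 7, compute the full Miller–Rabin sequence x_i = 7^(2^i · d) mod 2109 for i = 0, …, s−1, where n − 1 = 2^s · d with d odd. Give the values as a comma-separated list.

2044, 7

n − 1 = 2108 = 2^2 · 527, so s = 2 and d = 527.
x_0 = 7^527 mod 2109 = 2044.
x_1 = 2044^2 mod 2109 = 7.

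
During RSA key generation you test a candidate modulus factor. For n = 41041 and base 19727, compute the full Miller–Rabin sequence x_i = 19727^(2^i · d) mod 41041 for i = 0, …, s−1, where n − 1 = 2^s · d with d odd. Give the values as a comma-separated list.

n − 1 = 41040 = 2^4 · 2565, so s = 4 and d = 2565.
x_0 = 19727^2565 mod 41041 = 9703.
x_1 = 9703^2 mod 41041 = 155.
x_2 = 155^2 mod 41041 = 24025.
x_3 = 24025^2 mod 41041 = 1.

9703, 155, 24025, 1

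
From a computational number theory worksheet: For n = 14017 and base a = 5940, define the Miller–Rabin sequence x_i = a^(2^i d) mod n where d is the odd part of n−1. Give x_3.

n − 1 = 14016 = 2^6 · 219, so s = 6 and d = 219.
x_0 = 5940^219 mod 14017 = 4430.
x_1 = 4430^2 mod 14017 = 1100.
x_2 = 1100^2 mod 14017 = 4538.
x_3 = 4538^2 mod 14017 = 2471.

2471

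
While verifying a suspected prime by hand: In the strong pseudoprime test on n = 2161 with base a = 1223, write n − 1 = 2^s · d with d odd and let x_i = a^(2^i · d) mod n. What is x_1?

n − 1 = 2160 = 2^4 · 135, so s = 4 and d = 135.
x_0 = 1223^135 mod 2161 = 1751.
x_1 = 1751^2 mod 2161 = 1703.

1703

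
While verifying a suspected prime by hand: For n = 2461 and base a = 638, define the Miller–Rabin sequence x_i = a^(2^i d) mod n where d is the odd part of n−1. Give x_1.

867

n − 1 = 2460 = 2^2 · 615, so s = 2 and d = 615.
x_0 = 638^615 mod 2461 = 1192.
x_1 = 1192^2 mod 2461 = 867.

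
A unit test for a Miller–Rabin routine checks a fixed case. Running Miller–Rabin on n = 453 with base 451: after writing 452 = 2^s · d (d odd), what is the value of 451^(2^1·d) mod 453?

n − 1 = 452 = 2^2 · 113, so s = 2 and d = 113.
Repeated squaring mod 453: 451^1 ≡ 451, 451^2 ≡ 4, 451^4 ≡ 16, 451^8 ≡ 256, 451^16 ≡ 304, 451^32 ≡ 4, 451^64 ≡ 16.
113 = 64 + 32 + 16 + 1, so 451^113 ≡ 16·4·304·451 ≡ 46 (mod 453).
x_0 = 46.
x_1 = 46^2 mod 453 = 304.

304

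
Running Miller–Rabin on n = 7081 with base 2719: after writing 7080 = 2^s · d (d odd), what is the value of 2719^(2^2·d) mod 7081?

n − 1 = 7080 = 2^3 · 885, so s = 3 and d = 885.
x_0 = 2719^885 mod 7081 = 4153.
x_1 = 4153^2 mod 7081 = 5174.
x_2 = 5174^2 mod 7081 = 4096.

4096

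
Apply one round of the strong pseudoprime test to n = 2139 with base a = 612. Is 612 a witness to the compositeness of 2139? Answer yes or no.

yes

n − 1 = 2138 = 2^1 · 1069, so s = 1 and d = 1069.
Repeated squaring mod 2139: 612^1 ≡ 612, 612^2 ≡ 219, 612^4 ≡ 903, 612^8 ≡ 450, 612^16 ≡ 1434, 612^32 ≡ 777, 612^64 ≡ 531, 612^128 ≡ 1752, 612^256 ≡ 39, 612^512 ≡ 1521, 612^1024 ≡ 1182.
1069 = 1024 + 32 + 8 + 4 + 1, so 612^1069 ≡ 1182·777·450·903·612 ≡ 678 (mod 2139).
x_0 = 612^1069 mod 2139 = 678.
x_0 ∉ {1, 2138} and s = 1, so 612 is a Miller–Rabin witness and 2139 is composite.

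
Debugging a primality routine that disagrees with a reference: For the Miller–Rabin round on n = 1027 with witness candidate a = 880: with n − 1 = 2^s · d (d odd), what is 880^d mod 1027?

144

n − 1 = 1026 = 2^1 · 513, so s = 1 and d = 513.
Repeated squaring mod 1027: 880^1 ≡ 880, 880^2 ≡ 42, 880^4 ≡ 737, 880^8 ≡ 913, 880^16 ≡ 672, 880^32 ≡ 731, 880^64 ≡ 321, 880^128 ≡ 341, 880^256 ≡ 230, 880^512 ≡ 523.
513 = 512 + 1, so 880^513 ≡ 523·880 ≡ 144 (mod 1027).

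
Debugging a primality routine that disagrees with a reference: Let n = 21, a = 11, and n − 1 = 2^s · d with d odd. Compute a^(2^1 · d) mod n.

4

n − 1 = 20 = 2^2 · 5, so s = 2 and d = 5.
x_0 = 11^5 mod 21 = 2.
x_1 = 2^2 mod 21 = 4.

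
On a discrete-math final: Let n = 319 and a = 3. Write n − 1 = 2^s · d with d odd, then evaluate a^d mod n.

n − 1 = 318 = 2^1 · 159, so s = 1 and d = 159.
3^159 mod 319 = 279.

279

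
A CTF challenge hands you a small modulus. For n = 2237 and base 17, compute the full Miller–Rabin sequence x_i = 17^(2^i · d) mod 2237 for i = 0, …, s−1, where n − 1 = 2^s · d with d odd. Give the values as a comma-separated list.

n − 1 = 2236 = 2^2 · 559, so s = 2 and d = 559.
x_0 = 17^559 mod 2237 = 1216.
x_1 = 1216^2 mod 2237 = 2236.

1216, 2236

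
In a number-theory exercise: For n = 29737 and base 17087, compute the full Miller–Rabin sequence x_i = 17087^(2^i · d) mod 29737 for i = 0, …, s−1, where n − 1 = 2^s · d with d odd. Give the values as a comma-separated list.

4625, 9722, 13098

n − 1 = 29736 = 2^3 · 3717, so s = 3 and d = 3717.
x_0 = 17087^3717 mod 29737 = 4625.
x_1 = 4625^2 mod 29737 = 9722.
x_2 = 9722^2 mod 29737 = 13098.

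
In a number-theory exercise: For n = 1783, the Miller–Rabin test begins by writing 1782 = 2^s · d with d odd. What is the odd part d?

Halving: 1782 → 891; 891 is odd.
So 1782 = 2^1 · 891.

891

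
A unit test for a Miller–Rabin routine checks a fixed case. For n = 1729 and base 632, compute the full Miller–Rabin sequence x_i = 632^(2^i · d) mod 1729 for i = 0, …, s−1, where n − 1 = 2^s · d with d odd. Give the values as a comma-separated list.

1331, 1065, 1, 1, 1, 1

n − 1 = 1728 = 2^6 · 27, so s = 6 and d = 27.
x_0 = 632^27 mod 1729 = 1331.
x_1 = 1331^2 mod 1729 = 1065.
x_2 = 1065^2 mod 1729 = 1.
x_3 = 1^2 mod 1729 = 1.
x_4 = 1^2 mod 1729 = 1.
x_5 = 1^2 mod 1729 = 1.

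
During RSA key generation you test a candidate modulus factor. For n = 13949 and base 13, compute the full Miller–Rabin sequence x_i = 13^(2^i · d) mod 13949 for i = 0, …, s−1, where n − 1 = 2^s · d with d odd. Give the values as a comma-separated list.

2275, 546

n − 1 = 13948 = 2^2 · 3487, so s = 2 and d = 3487.
x_0 = 13^3487 mod 13949 = 2275.
x_1 = 2275^2 mod 13949 = 546.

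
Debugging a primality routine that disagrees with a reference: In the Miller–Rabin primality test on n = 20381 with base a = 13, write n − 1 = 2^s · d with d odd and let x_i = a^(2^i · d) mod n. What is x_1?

15748

n − 1 = 20380 = 2^2 · 5095, so s = 2 and d = 5095.
x_0 = 13^5095 mod 20381 = 2426.
x_1 = 2426^2 mod 20381 = 15748.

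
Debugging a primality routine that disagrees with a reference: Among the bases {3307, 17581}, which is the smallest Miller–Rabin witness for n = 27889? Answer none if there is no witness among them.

none

n − 1 = 27888 = 2^4 · 1743, so s = 4 and d = 1743.
Base 3307: x_0 = 3307^1743 mod 27889 = 27888. x_0 = 27888 ≡ −1, so 3307 is not a witness.
Base 17581: x_0 = 17581^1743 mod 27889 = 27888. x_0 = 27888 ≡ −1, so 17581 is not a witness.
No listed base is a witness for 27889.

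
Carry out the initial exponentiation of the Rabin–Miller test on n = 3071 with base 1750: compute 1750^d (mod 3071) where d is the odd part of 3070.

175

n − 1 = 3070 = 2^1 · 1535, so s = 1 and d = 1535.
1750^1535 mod 3071 = 175.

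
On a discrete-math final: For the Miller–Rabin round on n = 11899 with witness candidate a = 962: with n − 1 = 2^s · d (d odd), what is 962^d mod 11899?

n − 1 = 11898 = 2^1 · 5949, so s = 1 and d = 5949.
962^5949 mod 11899 = 2066.

2066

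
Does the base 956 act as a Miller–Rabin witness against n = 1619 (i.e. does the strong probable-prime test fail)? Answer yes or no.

n − 1 = 1618 = 2^1 · 809, so s = 1 and d = 809.
By repeated squaring, 956^809 ≡ 1 (mod 1619).
x_0 = 956^809 mod 1619 = 1.
x_0 = 1, so 956 is not a witness.

no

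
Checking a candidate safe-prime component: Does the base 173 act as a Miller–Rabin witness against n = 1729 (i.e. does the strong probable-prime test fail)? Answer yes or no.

no

n − 1 = 1728 = 2^6 · 27, so s = 6 and d = 27.
x_0 = 173^27 mod 1729 = 1728.
x_0 = 1728 ≡ −1, so 173 is not a witness.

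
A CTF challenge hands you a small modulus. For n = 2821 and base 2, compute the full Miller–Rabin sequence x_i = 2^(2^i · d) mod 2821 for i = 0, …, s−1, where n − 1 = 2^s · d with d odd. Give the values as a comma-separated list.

2605, 1520

n − 1 = 2820 = 2^2 · 705, so s = 2 and d = 705.
x_0 = 2^705 mod 2821 = 2605.
x_1 = 2605^2 mod 2821 = 1520.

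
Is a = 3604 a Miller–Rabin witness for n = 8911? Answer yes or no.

no

n − 1 = 8910 = 2^1 · 4455, so s = 1 and d = 4455.
Repeated squaring mod 8911: 3604^1 ≡ 3604, 3604^2 ≡ 5489, 3604^4 ≡ 1030, 3604^8 ≡ 491, 3604^16 ≡ 484, 3604^32 ≡ 2570, 3604^64 ≡ 1849, 3604^128 ≡ 5888, 3604^256 ≡ 4754, 3604^512 ≡ 2220, 3604^1024 ≡ 617, 3604^2048 ≡ 6427, 3604^4096 ≡ 3844.
4455 = 4096 + 256 + 64 + 32 + 4 + 2 + 1, so 3604^4455 ≡ 3844·4754·1849·2570·1030·5489·3604 ≡ 8910 (mod 8911).
x_0 = 3604^4455 mod 8911 = 8910.
x_0 = 8910 ≡ −1, so 3604 is not a witness.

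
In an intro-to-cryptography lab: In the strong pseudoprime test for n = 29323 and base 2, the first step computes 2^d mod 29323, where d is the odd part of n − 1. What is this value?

n − 1 = 29322 = 2^1 · 14661, so s = 1 and d = 14661.
2^14661 mod 29323 = 7211.

7211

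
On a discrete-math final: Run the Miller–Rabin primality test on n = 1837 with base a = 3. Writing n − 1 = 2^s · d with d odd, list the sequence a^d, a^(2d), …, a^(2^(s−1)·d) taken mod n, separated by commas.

n − 1 = 1836 = 2^2 · 459, so s = 2 and d = 459.
x_0 = 3^459 mod 1837 = 224.
x_1 = 224^2 mod 1837 = 577.

224, 577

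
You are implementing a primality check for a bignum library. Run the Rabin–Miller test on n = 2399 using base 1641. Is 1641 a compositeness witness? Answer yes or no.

no

n − 1 = 2398 = 2^1 · 1199, so s = 1 and d = 1199.
By repeated squaring, 1641^1199 ≡ 1 (mod 2399).
x_0 = 1641^1199 mod 2399 = 1.
x_0 = 1, so 1641 is not a witness.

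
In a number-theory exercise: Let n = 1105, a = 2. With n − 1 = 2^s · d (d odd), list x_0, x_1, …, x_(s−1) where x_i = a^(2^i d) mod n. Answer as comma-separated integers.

967, 259, 781, 1

n − 1 = 1104 = 2^4 · 69, so s = 4 and d = 69.
x_0 = 2^69 mod 1105 = 967.
x_1 = 967^2 mod 1105 = 259.
x_2 = 259^2 mod 1105 = 781.
x_3 = 781^2 mod 1105 = 1.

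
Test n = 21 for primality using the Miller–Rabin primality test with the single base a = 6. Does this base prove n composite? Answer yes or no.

n − 1 = 20 = 2^2 · 5, so s = 2 and d = 5.
x_0 = 6^5 mod 21 = 6.
x_0 is neither 1 nor 20, so continue squaring.
x_1 = 6^2 mod 21 = 15.
Reached i = s−1 = 1 without hitting −1: 6 is a Miller–Rabin witness and 21 is composite.

yes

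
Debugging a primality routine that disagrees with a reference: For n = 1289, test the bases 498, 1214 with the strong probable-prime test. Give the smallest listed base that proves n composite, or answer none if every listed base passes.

none

n − 1 = 1288 = 2^3 · 161, so s = 3 and d = 161.
Base 498: x_0 = 498^161 mod 1289 = 497. x_0 is neither 1 nor 1288, so continue squaring. x_1 = 497^2 mod 1289 = 810. x_2 = 810^2 mod 1289 = 1288. x_2 ≡ −1, so 498 is not a witness.
Base 1214: x_0 = 1214^161 mod 1289 = 792. x_0 is neither 1 nor 1288, so continue squaring. x_1 = 792^2 mod 1289 = 810. x_2 = 810^2 mod 1289 = 1288. x_2 ≡ −1, so 1214 is not a witness.
No listed base is a witness for 1289.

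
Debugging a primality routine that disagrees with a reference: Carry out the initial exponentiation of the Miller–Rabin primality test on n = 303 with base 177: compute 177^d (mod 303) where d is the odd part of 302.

177

n − 1 = 302 = 2^1 · 151, so s = 1 and d = 151.
By repeated squaring, 177^151 ≡ 177 (mod 303).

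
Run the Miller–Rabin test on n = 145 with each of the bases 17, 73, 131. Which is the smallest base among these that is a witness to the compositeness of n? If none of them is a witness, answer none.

n − 1 = 144 = 2^4 · 9, so s = 4 and d = 9.
Base 17: x_0 = 17^9 mod 145 = 17. x_0 is neither 1 nor 144, so continue squaring. x_1 = 17^2 mod 145 = 144. x_1 ≡ −1, so 17 is not a witness.
Base 73: x_0 = 73^9 mod 145 = 113. x_0 is neither 1 nor 144, so continue squaring. x_1 = 113^2 mod 145 = 9. x_2 = 9^2 mod 145 = 81. x_3 = 81^2 mod 145 = 36. Reached i = s−1 = 3 without hitting −1: 73 is a Miller–Rabin witness and 145 is composite.
Base 131: x_0 = 131^9 mod 145 = 26. x_0 is neither 1 nor 144, so continue squaring. x_1 = 26^2 mod 145 = 96. x_2 = 96^2 mod 145 = 81. x_3 = 81^2 mod 145 = 36. Reached i = s−1 = 3 without hitting −1: 131 is a Miller–Rabin witness and 145 is composite.
The smallest witness among the given bases is 73.

73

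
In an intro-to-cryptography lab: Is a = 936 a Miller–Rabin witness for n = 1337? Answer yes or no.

n − 1 = 1336 = 2^3 · 167, so s = 3 and d = 167.
Repeated squaring mod 1337: 936^1 ≡ 936, 936^2 ≡ 361, 936^4 ≡ 632, 936^8 ≡ 998, 936^16 ≡ 1276, 936^32 ≡ 1047, 936^64 ≡ 1206, 936^128 ≡ 1117.
167 = 128 + 32 + 4 + 2 + 1, so 936^167 ≡ 1117·1047·632·361·936 ≡ 479 (mod 1337).
x_0 = 936^167 mod 1337 = 479.
x_0 is neither 1 nor 1336, so continue squaring.
x_1 = 479^2 mod 1337 = 814.
x_2 = 814^2 mod 1337 = 781.
Reached i = s−1 = 2 without hitting −1: 936 is a Miller–Rabin witness and 1337 is composite.

yes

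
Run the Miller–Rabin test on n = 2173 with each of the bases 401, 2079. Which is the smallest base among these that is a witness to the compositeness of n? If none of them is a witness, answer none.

2079

n − 1 = 2172 = 2^2 · 543, so s = 2 and d = 543.
Base 401: x_0 = 401^543 mod 2173 = 1772. x_0 is neither 1 nor 2172, so continue squaring. x_1 = 1772^2 mod 2173 = 2172. x_1 ≡ −1, so 401 is not a witness.
Base 2079: x_0 = 2079^543 mod 2173 = 949. x_0 is neither 1 nor 2172, so continue squaring. x_1 = 949^2 mod 2173 = 979. Reached i = s−1 = 1 without hitting −1: 2079 is a Miller–Rabin witness and 2173 is composite.
The smallest witness among the given bases is 2079.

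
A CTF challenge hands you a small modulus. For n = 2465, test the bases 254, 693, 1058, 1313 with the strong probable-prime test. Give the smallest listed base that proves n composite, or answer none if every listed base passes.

none

n − 1 = 2464 = 2^5 · 77, so s = 5 and d = 77.
Base 254: x_0 = 254^77 mod 2465 = 2464. x_0 = 2464 ≡ −1, so 254 is not a witness.
Base 693: x_0 = 693^77 mod 2465 = 1288. x_0 is neither 1 nor 2464, so continue squaring. x_1 = 1288^2 mod 2465 = 2464. x_1 ≡ −1, so 693 is not a witness.
Base 1058: x_0 = 1058^77 mod 2465 = 2163. x_0 is neither 1 nor 2464, so continue squaring. x_1 = 2163^2 mod 2465 = 2464. x_1 ≡ −1, so 1058 is not a witness.
Base 1313: x_0 = 1313^77 mod 2465 = 1143. x_0 is neither 1 nor 2464, so continue squaring. x_1 = 1143^2 mod 2465 = 2464. x_1 ≡ −1, so 1313 is not a witness.
No listed base is a witness for 2465.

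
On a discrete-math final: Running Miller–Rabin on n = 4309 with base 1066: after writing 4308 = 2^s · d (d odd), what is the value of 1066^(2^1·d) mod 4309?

n − 1 = 4308 = 2^2 · 1077, so s = 2 and d = 1077.
Repeated squaring mod 4309: 1066^1 ≡ 1066, 1066^2 ≡ 3089, 1066^4 ≡ 1795, 1066^8 ≡ 3202, 1066^16 ≡ 1693, 1066^32 ≡ 764, 1066^64 ≡ 1981, 1066^128 ≡ 3171, 1066^256 ≡ 2344, 1066^512 ≡ 361, 1066^1024 ≡ 1051.
1077 = 1024 + 32 + 16 + 4 + 1, so 1066^1077 ≡ 1051·764·1693·1795·1066 ≡ 3344 (mod 4309).
x_0 = 3344.
x_1 = 3344^2 mod 4309 = 481.

481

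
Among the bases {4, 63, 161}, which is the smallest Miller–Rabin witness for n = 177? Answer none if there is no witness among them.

4

n − 1 = 176 = 2^4 · 11, so s = 4 and d = 11.
Base 4: x_0 = 4^11 mod 177 = 112. x_0 is neither 1 nor 176, so continue squaring. x_1 = 112^2 mod 177 = 154. x_2 = 154^2 mod 177 = 175. x_3 = 175^2 mod 177 = 4. Reached i = s−1 = 3 without hitting −1: 4 is a Miller–Rabin witness and 177 is composite.
Base 63: x_0 = 63^11 mod 177 = 171. x_0 is neither 1 nor 176, so continue squaring. x_1 = 171^2 mod 177 = 36. x_2 = 36^2 mod 177 = 57. x_3 = 57^2 mod 177 = 63. Reached i = s−1 = 3 without hitting −1: 63 is a Miller–Rabin witness and 177 is composite.
Base 161: x_0 = 161^11 mod 177 = 23. x_0 is neither 1 nor 176, so continue squaring. x_1 = 23^2 mod 177 = 175. x_2 = 175^2 mod 177 = 4. x_3 = 4^2 mod 177 = 16. Reached i = s−1 = 3 without hitting −1: 161 is a Miller–Rabin witness and 177 is composite.
The smallest witness among the given bases is 4.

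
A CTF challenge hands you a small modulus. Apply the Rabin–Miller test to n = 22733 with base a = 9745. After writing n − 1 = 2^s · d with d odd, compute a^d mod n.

13896

n − 1 = 22732 = 2^2 · 5683, so s = 2 and d = 5683.
By repeated squaring, 9745^5683 ≡ 13896 (mod 22733).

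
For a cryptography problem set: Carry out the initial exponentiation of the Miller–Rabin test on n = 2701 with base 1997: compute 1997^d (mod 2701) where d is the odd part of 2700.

813

n − 1 = 2700 = 2^2 · 675, so s = 2 and d = 675.
1997^675 mod 2701 = 813.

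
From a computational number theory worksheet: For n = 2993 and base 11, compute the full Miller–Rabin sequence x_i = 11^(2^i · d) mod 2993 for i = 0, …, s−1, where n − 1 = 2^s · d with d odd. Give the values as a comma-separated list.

252, 651, 1788, 420

n − 1 = 2992 = 2^4 · 187, so s = 4 and d = 187.
x_0 = 11^187 mod 2993 = 252.
x_1 = 252^2 mod 2993 = 651.
x_2 = 651^2 mod 2993 = 1788.
x_3 = 1788^2 mod 2993 = 420.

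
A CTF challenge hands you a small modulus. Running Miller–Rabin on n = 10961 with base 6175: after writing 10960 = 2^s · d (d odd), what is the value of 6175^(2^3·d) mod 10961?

9604

n − 1 = 10960 = 2^4 · 685, so s = 4 and d = 685.
Repeated squaring mod 10961: 6175^1 ≡ 6175, 6175^2 ≡ 8267, 6175^4 ≡ 1454, 6175^8 ≡ 9604, 6175^16 ≡ 1, 6175^32 ≡ 1, 6175^64 ≡ 1, 6175^128 ≡ 1, 6175^256 ≡ 1, 6175^512 ≡ 1.
685 = 512 + 128 + 32 + 8 + 4 + 1, so 6175^685 ≡ 1·1·1·9604·1454·6175 ≡ 8666 (mod 10961).
x_0 = 8666.
x_1 = 8666^2 mod 10961 = 5745.
x_2 = 5745^2 mod 10961 = 1454.
x_3 = 1454^2 mod 10961 = 9604.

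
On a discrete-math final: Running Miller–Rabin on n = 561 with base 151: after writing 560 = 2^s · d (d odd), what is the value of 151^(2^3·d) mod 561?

n − 1 = 560 = 2^4 · 35, so s = 4 and d = 35.
x_0 = 151^35 mod 561 = 43.
x_1 = 43^2 mod 561 = 166.
x_2 = 166^2 mod 561 = 67.
x_3 = 67^2 mod 561 = 1.

1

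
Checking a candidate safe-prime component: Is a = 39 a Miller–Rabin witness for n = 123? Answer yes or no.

n − 1 = 122 = 2^1 · 61, so s = 1 and d = 61.
x_0 = 39^61 mod 123 = 39.
x_0 ∉ {1, 122} and s = 1, so 39 is a Miller–Rabin witness and 123 is composite.

yes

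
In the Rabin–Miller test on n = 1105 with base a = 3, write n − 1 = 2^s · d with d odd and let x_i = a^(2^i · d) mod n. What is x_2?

n − 1 = 1104 = 2^4 · 69, so s = 4 and d = 69.
By repeated squaring, 3^69 ≡ 1093 (mod 1105).
x_0 = 1093.
x_1 = 1093^2 mod 1105 = 144.
x_2 = 144^2 mod 1105 = 846.

846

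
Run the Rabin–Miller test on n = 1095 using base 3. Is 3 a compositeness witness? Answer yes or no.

n − 1 = 1094 = 2^1 · 547, so s = 1 and d = 547.
x_0 = 3^547 mod 1095 = 1092.
x_0 ∉ {1, 1094} and s = 1, so 3 is a Miller–Rabin witness and 1095 is composite.

yes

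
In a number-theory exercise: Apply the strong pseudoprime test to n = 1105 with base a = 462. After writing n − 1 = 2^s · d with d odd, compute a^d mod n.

n − 1 = 1104 = 2^4 · 69, so s = 4 and d = 69.
462^69 mod 1105 = 957.

957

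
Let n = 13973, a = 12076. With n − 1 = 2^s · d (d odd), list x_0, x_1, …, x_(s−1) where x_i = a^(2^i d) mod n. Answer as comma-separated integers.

10192, 1582

n − 1 = 13972 = 2^2 · 3493, so s = 2 and d = 3493.
x_0 = 12076^3493 mod 13973 = 10192.
x_1 = 10192^2 mod 13973 = 1582.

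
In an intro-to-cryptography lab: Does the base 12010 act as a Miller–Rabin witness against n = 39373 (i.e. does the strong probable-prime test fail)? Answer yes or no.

n − 1 = 39372 = 2^2 · 9843, so s = 2 and d = 9843.
x_0 = 12010^9843 mod 39373 = 12130.
x_0 is neither 1 nor 39372, so continue squaring.
x_1 = 12130^2 mod 39373 = 39372.
x_1 ≡ −1, so 12010 is not a witness.

no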